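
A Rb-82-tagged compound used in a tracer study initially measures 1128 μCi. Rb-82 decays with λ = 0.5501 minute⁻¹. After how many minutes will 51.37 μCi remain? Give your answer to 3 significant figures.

5.62 minutes

t½ = ln 2 / λ = 0.69315 / 0.5501 ≈ 1.26 minutes.
Fraction remaining = 51.37/1128 ≈ 0.045541.
n = log₂(1128/51.37) = ln(21.958)/ln 2 ≈ 4.4567 half-lives.
t = n × t½ = 4.4567 × 1.26 ≈ 5.6156 minutes.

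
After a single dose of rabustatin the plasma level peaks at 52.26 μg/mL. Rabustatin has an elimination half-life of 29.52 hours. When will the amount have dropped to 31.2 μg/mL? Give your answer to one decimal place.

Fraction remaining = 31.2/52.26 ≈ 0.59701.
n = log₂(52.26/31.2) = ln(1.675)/ln 2 ≈ 0.74416 half-lives.
t = n × t½ = 0.74416 × 29.52 ≈ 21.968 hours.

22.0 hours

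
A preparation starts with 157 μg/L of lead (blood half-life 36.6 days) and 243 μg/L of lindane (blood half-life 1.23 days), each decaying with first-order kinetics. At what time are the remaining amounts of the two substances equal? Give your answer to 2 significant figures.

0.80 days

Set 157·(1/2)^(t/36.6) = 243·(1/2)^(t/1.23).
Taking log₂: log₂(157/243) = t·(1/36.6 − 1/1.23).
log₂(0.64609) = -0.63019; 1/36.6 − 1/1.23 = -0.78569.
t = -0.63019 / -0.78569 ≈ 0.80209 days.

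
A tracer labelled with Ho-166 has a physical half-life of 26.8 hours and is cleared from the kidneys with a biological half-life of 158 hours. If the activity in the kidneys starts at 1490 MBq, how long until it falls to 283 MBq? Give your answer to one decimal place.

54.9 hours

1/t_eff = 1/t_phys + 1/t_biol = 1/26.8 + 1/158 = 0.043643 per hour.
t_eff = 26.8 × 158 / (26.8 + 158) ≈ 22.913 hours.
n = log₂(1490/283) ≈ 2.3964; t = 2.3964 × 22.913 ≈ 54.911 hours.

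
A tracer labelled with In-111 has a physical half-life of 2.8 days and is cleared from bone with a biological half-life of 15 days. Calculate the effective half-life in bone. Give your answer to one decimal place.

2.4 days

1/t_eff = 1/t_phys + 1/t_biol = 1/2.8 + 1/15 = 0.42381 per day.
t_eff = 2.8 × 15 / (2.8 + 15) ≈ 2.3596 days.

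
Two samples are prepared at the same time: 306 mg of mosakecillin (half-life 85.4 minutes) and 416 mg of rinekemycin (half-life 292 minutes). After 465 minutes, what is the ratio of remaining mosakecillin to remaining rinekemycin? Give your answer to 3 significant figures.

mosakecillin: 306 × (1/2)^(465/85.4) = 306 × (1/2)^5.445 ≈ 7.0246 mg.
rinekemycin: 416 × (1/2)^(465/292) = 416 × (1/2)^1.5925 ≈ 137.95 mg.
Ratio ≈ 7.0246 / 137.95 ≈ 0.050923.

0.0509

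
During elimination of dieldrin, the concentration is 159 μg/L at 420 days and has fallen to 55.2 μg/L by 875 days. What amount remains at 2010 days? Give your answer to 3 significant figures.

Over Δt = 875 − 420 = 455 days, the level fell by a factor of 159/55.2 ≈ 2.8804.
n = log₂(2.8804) ≈ 1.5263 half-lives, so t½ = 455/1.5263 ≈ 298.11 days.
From t = 875 to t = 2010: 55.2 × (1/2)^((2010−875)/298.11) ≈ 3.9429 μg/L.

3.94 μg/L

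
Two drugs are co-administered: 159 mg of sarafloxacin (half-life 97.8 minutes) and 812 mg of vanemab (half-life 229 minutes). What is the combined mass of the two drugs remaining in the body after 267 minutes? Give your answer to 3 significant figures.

386 mg

sarafloxacin: 159 × (1/2)^(267/97.8) = 159 × (1/2)^2.7301 ≈ 23.964 mg.
vanemab: 812 × (1/2)^(267/229) = 812 × (1/2)^1.1659 ≈ 361.89 mg.
Total = 23.964 + 361.89 ≈ 385.85 mg.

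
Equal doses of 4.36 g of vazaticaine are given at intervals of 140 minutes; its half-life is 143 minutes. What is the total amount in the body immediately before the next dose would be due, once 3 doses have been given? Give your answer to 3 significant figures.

3.90 g

The 3 doses were given 420, 280, 140 minutes ago.
Total = 4.36·(1/2)^(420/143) + 4.36·(1/2)^(280/143) + 4.36·(1/2)^(140/143)
      = 0.5693 + 1.1222 + 2.2119 ≈ 3.9034 g.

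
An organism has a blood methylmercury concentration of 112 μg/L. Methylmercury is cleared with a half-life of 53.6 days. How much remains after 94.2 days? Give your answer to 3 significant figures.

Number of half-lives: n = 94.2/53.6 ≈ 1.7575.
Remaining = 112 × (1/2)^1.7575 = 112 × 0.29577 ≈ 33.126 μg/L.

33.1 μg/L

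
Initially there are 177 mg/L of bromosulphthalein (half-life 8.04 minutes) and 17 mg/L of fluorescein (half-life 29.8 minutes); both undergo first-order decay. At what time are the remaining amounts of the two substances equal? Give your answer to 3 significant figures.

Set 177·(1/2)^(t/8.04) = 17·(1/2)^(t/29.8).
Taking log₂: log₂(177/17) = t·(1/8.04 − 1/29.8).
log₂(10.412) = 3.3801; 1/8.04 − 1/29.8 = 0.090821.
t = 3.3801 / 0.090821 ≈ 37.218 minutes.

37.2 minutes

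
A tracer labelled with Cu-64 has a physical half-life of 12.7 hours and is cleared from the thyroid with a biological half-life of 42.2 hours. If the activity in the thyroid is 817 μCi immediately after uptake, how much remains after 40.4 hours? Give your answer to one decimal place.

46.4 μCi

1/t_eff = 1/t_phys + 1/t_biol = 1/12.7 + 1/42.2 = 0.10244 per hour.
t_eff = 12.7 × 42.2 / (12.7 + 42.2) ≈ 9.7621 hours.
Remaining = 817 × (1/2)^(40.4/9.7621) = 817 × (1/2)^4.1384 ≈ 46.39 μCi.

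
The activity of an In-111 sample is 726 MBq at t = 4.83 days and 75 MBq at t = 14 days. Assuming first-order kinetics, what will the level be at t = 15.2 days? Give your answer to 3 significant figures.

55.7 MBq

Over Δt = 14 − 4.83 = 9.17 days, the level fell by a factor of 726/75 ≈ 9.68.
n = log₂(9.68) ≈ 3.275 half-lives, so t½ = 9.17/3.275 ≈ 2.8 days.
From t = 14 to t = 15.2: 75 × (1/2)^((15.2−14)/2.8) ≈ 55.725 MBq.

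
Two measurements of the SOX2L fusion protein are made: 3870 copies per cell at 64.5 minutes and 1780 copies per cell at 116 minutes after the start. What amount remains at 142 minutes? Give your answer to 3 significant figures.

1200 copies per cell

Over Δt = 116 − 64.5 = 51.5 minutes, the level fell by a factor of 3870/1780 ≈ 2.1742.
n = log₂(2.1742) ≈ 1.1205 half-lives, so t½ = 51.5/1.1205 ≈ 45.963 minutes.
From t = 116 to t = 142: 1780 × (1/2)^((142−116)/45.963) ≈ 1202.6 copies per cell.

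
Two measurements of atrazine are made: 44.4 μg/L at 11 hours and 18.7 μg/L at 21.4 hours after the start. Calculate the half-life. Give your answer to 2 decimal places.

Over Δt = 21.4 − 11 = 10.4 hours, the level fell by a factor of 44.4/18.7 ≈ 2.3743.
n = log₂(2.3743) ≈ 1.2475 half-lives, so t½ = 10.4/1.2475 ≈ 8.3365 hours.

8.34 hours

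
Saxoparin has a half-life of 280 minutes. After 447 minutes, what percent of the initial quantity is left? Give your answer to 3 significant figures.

33.1%

n = 447/280 ≈ 1.5964 half-lives.
Fraction remaining = (1/2)^1.5964 ≈ 0.33069, i.e. 33.069%.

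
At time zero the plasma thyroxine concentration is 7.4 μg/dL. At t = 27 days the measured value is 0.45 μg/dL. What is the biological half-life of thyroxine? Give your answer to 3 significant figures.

6.68 days

A/A₀ = 0.45/7.4 ≈ 0.060811.
n = log₂(16.444) ≈ 4.0395 half-lives elapsed in 27 days.
t½ = 27/4.0395 ≈ 6.6839 days.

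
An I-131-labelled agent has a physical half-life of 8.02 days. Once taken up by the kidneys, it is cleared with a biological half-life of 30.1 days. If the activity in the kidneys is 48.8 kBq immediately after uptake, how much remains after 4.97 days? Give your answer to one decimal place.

1/t_eff = 1/t_phys + 1/t_biol = 1/8.02 + 1/30.1 = 0.15791 per day.
t_eff = 8.02 × 30.1 / (8.02 + 30.1) ≈ 6.3327 days.
Remaining = 48.8 × (1/2)^(4.97/6.3327) = 48.8 × (1/2)^0.78482 ≈ 28.325 kBq.

28.3 kBq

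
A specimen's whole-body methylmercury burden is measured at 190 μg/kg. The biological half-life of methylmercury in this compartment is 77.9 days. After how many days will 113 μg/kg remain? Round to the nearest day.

Fraction remaining = 113/190 ≈ 0.59474.
n = log₂(190/113) = ln(1.6814)/ln 2 ≈ 0.74968 half-lives.
t = n × t½ = 0.74968 × 77.9 ≈ 58.4 days.

58 days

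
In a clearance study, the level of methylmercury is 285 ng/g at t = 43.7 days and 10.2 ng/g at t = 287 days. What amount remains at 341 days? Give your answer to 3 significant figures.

4.87 ng/g

Over Δt = 287 − 43.7 = 243.3 days, the level fell by a factor of 285/10.2 ≈ 27.941.
n = log₂(27.941) ≈ 4.8043 half-lives, so t½ = 243.3/4.8043 ≈ 50.642 days.
From t = 287 to t = 341: 10.2 × (1/2)^((341−287)/50.642) ≈ 4.8709 ng/g.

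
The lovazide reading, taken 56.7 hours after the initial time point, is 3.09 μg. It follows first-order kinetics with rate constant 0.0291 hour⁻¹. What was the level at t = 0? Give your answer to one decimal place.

t½ = ln 2 / λ = 0.69315 / 0.0291 ≈ 23.819 hours.
Number of half-lives elapsed: n = 56.7/23.819 ≈ 2.3804.
A₀ = A × 2^n = 3.09 × 2^2.3804 = 3.09 × 5.2068 ≈ 16.089 μg.

16.1 μg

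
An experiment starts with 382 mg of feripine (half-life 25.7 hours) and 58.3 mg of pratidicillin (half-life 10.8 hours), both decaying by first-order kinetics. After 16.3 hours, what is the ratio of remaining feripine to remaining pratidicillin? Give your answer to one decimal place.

12.0

feripine: 382 × (1/2)^(16.3/25.7) = 382 × (1/2)^0.63424 ≈ 246.11 mg.
pratidicillin: 58.3 × (1/2)^(16.3/10.8) = 58.3 × (1/2)^1.5093 ≈ 20.48 mg.
Ratio ≈ 246.11 / 20.48 ≈ 12.017.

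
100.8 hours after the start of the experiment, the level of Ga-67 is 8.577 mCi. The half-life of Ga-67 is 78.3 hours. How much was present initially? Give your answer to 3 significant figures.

Number of half-lives elapsed: n = 100.8/78.3 ≈ 1.2874.
A₀ = A × 2^n = 8.577 × 2^1.2874 = 8.577 × 2.4408 ≈ 20.935 mCi.

20.9 mCi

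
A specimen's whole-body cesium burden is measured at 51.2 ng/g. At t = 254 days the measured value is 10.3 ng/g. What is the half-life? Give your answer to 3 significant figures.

A/A₀ = 10.3/51.2 ≈ 0.20117.
n = log₂(4.9709) ≈ 2.3135 half-lives elapsed in 254 days.
t½ = 254/2.3135 ≈ 109.79 days.

110 days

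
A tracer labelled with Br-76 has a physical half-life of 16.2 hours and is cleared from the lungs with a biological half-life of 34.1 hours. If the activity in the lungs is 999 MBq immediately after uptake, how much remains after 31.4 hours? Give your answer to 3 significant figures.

1/t_eff = 1/t_phys + 1/t_biol = 1/16.2 + 1/34.1 = 0.091054 per hour.
t_eff = 16.2 × 34.1 / (16.2 + 34.1) ≈ 10.983 hours.
Remaining = 999 × (1/2)^(31.4/10.983) = 999 × (1/2)^2.8591 ≈ 137.69 MBq.

138 MBq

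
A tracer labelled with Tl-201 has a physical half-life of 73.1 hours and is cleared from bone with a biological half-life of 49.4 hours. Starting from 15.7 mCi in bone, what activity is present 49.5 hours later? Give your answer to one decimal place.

4.9 mCi

1/t_eff = 1/t_phys + 1/t_biol = 1/73.1 + 1/49.4 = 0.033923 per hour.
t_eff = 73.1 × 49.4 / (73.1 + 49.4) ≈ 29.479 hours.
Remaining = 15.7 × (1/2)^(49.5/29.479) = 15.7 × (1/2)^1.6792 ≈ 4.9025 mCi.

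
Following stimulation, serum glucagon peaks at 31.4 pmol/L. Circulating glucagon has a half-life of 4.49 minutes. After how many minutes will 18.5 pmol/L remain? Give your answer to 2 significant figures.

Fraction remaining = 18.5/31.4 ≈ 0.58917.
n = log₂(31.4/18.5) = ln(1.6973)/ln 2 ≈ 0.76324 half-lives.
t = n × t½ = 0.76324 × 4.49 ≈ 3.4269 minutes.

3.4 minutes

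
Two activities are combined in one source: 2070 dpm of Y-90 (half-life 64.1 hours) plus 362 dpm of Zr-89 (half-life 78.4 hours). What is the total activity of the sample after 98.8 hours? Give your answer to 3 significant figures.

862 dpm

Y-90: 2070 × (1/2)^(98.8/64.1) = 2070 × (1/2)^1.5413 ≈ 711.18 dpm.
Zr-89: 362 × (1/2)^(98.8/78.4) = 362 × (1/2)^1.2602 ≈ 151.13 dpm.
Total = 711.18 + 151.13 ≈ 862.31 dpm.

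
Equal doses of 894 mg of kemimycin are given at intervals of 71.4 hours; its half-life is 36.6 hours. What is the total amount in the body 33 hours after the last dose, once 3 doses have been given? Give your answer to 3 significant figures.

The 3 doses were given 175.8, 104.4, 33 hours ago.
Total = 894·(1/2)^(175.8/36.6) + 894·(1/2)^(104.4/36.6) + 894·(1/2)^(33/36.6)
      = 32.019 + 123.78 + 478.54 ≈ 634.34 mg.

634 mg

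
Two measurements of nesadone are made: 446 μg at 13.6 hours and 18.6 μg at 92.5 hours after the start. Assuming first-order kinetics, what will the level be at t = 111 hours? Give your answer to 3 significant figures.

Over Δt = 92.5 − 13.6 = 78.9 hours, the level fell by a factor of 446/18.6 ≈ 23.978.
n = log₂(23.978) ≈ 4.5837 half-lives, so t½ = 78.9/4.5837 ≈ 17.213 hours.
From t = 92.5 to t = 111: 18.6 × (1/2)^((111−92.5)/17.213) ≈ 8.8304 μg.

8.83 μg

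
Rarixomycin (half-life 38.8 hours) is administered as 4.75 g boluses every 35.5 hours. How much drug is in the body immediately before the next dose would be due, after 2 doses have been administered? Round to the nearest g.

The 2 doses were given 71, 35.5 hours ago.
Total = 4.75·(1/2)^(71/38.8) + 4.75·(1/2)^(35.5/38.8)
      = 1.3361 + 2.5192 ≈ 3.8553 g.

4 g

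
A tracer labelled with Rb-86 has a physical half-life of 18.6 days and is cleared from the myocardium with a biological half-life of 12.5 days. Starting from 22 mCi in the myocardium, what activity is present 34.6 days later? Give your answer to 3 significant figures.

1/t_eff = 1/t_phys + 1/t_biol = 1/18.6 + 1/12.5 = 0.13376 per day.
t_eff = 18.6 × 12.5 / (18.6 + 12.5) ≈ 7.4759 days.
Remaining = 22 × (1/2)^(34.6/7.4759) = 22 × (1/2)^4.6282 ≈ 0.88959 mCi.

0.890 mCi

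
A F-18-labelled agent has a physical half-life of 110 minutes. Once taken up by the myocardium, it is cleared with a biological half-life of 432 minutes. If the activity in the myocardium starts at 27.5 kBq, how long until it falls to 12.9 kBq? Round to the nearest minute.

96 minutes

1/t_eff = 1/t_phys + 1/t_biol = 1/110 + 1/432 = 0.011406 per minute.
t_eff = 110 × 432 / (110 + 432) ≈ 87.675 minutes.
n = log₂(27.5/12.9) ≈ 1.0921; t = 1.0921 × 87.675 ≈ 95.747 minutes.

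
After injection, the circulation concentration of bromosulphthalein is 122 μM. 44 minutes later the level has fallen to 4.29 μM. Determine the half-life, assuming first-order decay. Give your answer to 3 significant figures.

A/A₀ = 4.29/122 ≈ 0.035164.
n = log₂(28.438) ≈ 4.8298 half-lives elapsed in 44 minutes.
t½ = 44/4.8298 ≈ 9.1102 minutes.

9.11 minutes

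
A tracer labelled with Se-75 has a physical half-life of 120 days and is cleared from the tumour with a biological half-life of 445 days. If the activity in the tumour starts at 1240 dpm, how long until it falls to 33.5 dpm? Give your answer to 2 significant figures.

490 days

1/t_eff = 1/t_phys + 1/t_biol = 1/120 + 1/445 = 0.010581 per day.
t_eff = 120 × 445 / (120 + 445) ≈ 94.513 days.
n = log₂(1240/33.5) ≈ 5.21; t = 5.21 × 94.513 ≈ 492.42 days.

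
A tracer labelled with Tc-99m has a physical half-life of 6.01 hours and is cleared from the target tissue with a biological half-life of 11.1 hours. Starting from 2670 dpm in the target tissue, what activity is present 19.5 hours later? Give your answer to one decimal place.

1/t_eff = 1/t_phys + 1/t_biol = 1/6.01 + 1/11.1 = 0.25648 per hour.
t_eff = 6.01 × 11.1 / (6.01 + 11.1) ≈ 3.8989 hours.
Remaining = 2670 × (1/2)^(19.5/3.8989) = 2670 × (1/2)^5.0013 ≈ 83.36 dpm.

83.4 dpm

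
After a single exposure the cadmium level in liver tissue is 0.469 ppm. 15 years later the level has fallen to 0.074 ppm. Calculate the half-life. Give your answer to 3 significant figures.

A/A₀ = 0.074/0.469 ≈ 0.15778.
n = log₂(6.3378) ≈ 2.664 half-lives elapsed in 15 years.
t½ = 15/2.664 ≈ 5.6307 years.

5.63 years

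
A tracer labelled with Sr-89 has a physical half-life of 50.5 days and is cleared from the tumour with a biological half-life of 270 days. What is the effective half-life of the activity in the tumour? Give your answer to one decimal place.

1/t_eff = 1/t_phys + 1/t_biol = 1/50.5 + 1/270 = 0.023506 per day.
t_eff = 50.5 × 270 / (50.5 + 270) ≈ 42.543 days.

42.5 days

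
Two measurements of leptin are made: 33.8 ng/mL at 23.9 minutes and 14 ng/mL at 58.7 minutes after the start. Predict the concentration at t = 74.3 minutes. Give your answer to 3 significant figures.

Over Δt = 58.7 − 23.9 = 34.8 minutes, the level fell by a factor of 33.8/14 ≈ 2.4143.
n = log₂(2.4143) ≈ 1.2716 half-lives, so t½ = 34.8/1.2716 ≈ 27.367 minutes.
From t = 58.7 to t = 74.3: 14 × (1/2)^((74.3−58.7)/27.367) ≈ 9.4305 ng/mL.

9.43 ng/mL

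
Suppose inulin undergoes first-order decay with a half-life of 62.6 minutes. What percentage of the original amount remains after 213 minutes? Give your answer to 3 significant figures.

9.46%

n = 213/62.6 ≈ 3.4026 half-lives.
Fraction remaining = (1/2)^3.4026 ≈ 0.094565, i.e. 9.4565%.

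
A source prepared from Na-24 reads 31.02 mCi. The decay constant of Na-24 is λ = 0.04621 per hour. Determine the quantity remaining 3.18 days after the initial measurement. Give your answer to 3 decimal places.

0.912 mCi

t½ = ln 2 / λ = 0.69315 / 0.04621 ≈ 15 hours.
Convert the elapsed time: 3.18 days = 76.32 hours.
Number of half-lives: n = 76.32/15 ≈ 5.088.
Remaining = 31.02 × (1/2)^5.088 = 31.02 × 0.0294 ≈ 0.912 mCi.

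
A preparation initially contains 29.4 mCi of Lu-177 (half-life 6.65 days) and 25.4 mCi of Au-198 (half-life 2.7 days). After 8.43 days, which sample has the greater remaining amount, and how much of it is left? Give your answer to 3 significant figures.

Lu-177: 29.4 × (1/2)^1.2677 ≈ 12.211 mCi.
Au-198: 25.4 × (1/2)^3.1222 ≈ 2.9171 mCi.
Lu-177 has more remaining, at ≈ 12.211 mCi.

Lu-177, 12.2 mCi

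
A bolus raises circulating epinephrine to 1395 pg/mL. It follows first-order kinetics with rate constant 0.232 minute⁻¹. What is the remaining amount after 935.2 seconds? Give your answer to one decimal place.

t½ = ln 2 / k = 0.69315 / 0.232 ≈ 2.9877 minutes.
Convert the elapsed time: 935.2 seconds = 15.5867 minutes.
Number of half-lives: n = 15.5867/2.9877 ≈ 5.2169.
Remaining = 1395 × (1/2)^5.2169 = 1395 × 0.026887 ≈ 37.508 pg/mL.

37.5 pg/mL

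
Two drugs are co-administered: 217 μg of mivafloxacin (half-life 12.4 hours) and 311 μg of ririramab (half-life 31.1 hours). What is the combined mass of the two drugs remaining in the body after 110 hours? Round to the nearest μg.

27 μg

mivafloxacin: 217 × (1/2)^(110/12.4) = 217 × (1/2)^8.871 ≈ 0.46348 μg.
ririramab: 311 × (1/2)^(110/31.1) = 311 × (1/2)^3.537 ≈ 26.793 μg.
Total = 0.46348 + 26.793 ≈ 27.257 μg.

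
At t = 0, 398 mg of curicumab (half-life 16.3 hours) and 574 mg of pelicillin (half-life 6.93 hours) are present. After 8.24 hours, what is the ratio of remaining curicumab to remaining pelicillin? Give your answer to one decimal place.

curicumab: 398 × (1/2)^(8.24/16.3) = 398 × (1/2)^0.50552 ≈ 280.35 mg.
pelicillin: 574 × (1/2)^(8.24/6.93) = 574 × (1/2)^1.189 ≈ 251.75 mg.
Ratio ≈ 280.35 / 251.75 ≈ 1.1136.

1.1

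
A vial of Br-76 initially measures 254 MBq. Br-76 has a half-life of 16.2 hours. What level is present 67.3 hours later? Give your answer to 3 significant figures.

14.3 MBq

Number of half-lives: n = 67.3/16.2 ≈ 4.1543.
Remaining = 254 × (1/2)^4.1543 = 254 × 0.05616 ≈ 14.265 MBq.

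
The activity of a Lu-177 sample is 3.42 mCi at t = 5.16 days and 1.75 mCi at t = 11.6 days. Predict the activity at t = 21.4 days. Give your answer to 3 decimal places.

Over Δt = 11.6 − 5.16 = 6.44 days, the level fell by a factor of 3.42/1.75 ≈ 1.9543.
n = log₂(1.9543) ≈ 0.96664 half-lives, so t½ = 6.44/0.96664 ≈ 6.6622 days.
From t = 11.6 to t = 21.4: 1.75 × (1/2)^((21.4−11.6)/6.6622) ≈ 0.63129 mCi.

0.631 mCi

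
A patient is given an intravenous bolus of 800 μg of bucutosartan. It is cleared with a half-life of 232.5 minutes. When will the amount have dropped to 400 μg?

232.5 minutes

400/800 = 1/2, so 1 half-life has elapsed.
t = 1 × 232.5 = 232.5 minutes.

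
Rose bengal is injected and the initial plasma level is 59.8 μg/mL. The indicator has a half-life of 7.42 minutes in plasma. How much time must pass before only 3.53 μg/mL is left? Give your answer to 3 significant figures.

30.3 minutes

Fraction remaining = 3.53/59.8 ≈ 0.05903.
n = log₂(59.8/3.53) = ln(16.941)/ln 2 ≈ 4.0824 half-lives.
t = n × t½ = 4.0824 × 7.42 ≈ 30.291 minutes.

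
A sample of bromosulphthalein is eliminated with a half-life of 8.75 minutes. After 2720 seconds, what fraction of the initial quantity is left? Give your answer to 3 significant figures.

0.0276

2720 seconds = 45.3333 minutes.
n = 45.3333/8.75 ≈ 5.181 half-lives.
Fraction remaining = (1/2)^5.181 ≈ 0.027566.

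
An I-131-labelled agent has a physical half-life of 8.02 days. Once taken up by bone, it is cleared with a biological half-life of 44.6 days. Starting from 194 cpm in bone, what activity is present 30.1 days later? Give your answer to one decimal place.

9.0 cpm

1/t_eff = 1/t_phys + 1/t_biol = 1/8.02 + 1/44.6 = 0.14711 per day.
t_eff = 8.02 × 44.6 / (8.02 + 44.6) ≈ 6.7976 days.
Remaining = 194 × (1/2)^(30.1/6.7976) = 194 × (1/2)^4.428 ≈ 9.0124 cpm.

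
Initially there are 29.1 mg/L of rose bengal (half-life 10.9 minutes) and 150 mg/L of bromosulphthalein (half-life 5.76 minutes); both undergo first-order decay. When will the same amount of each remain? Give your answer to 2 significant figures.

29 minutes

Set 29.1·(1/2)^(t/10.9) = 150·(1/2)^(t/5.76).
Taking log₂: log₂(29.1/150) = t·(1/10.9 − 1/5.76).
log₂(0.194) = -2.3659; 1/10.9 − 1/5.76 = -0.081868.
t = -2.3659 / -0.081868 ≈ 28.899 minutes.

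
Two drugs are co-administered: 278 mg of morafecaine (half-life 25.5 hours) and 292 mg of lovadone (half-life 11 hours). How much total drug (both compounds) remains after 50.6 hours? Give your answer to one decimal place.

morafecaine: 278 × (1/2)^(50.6/25.5) = 278 × (1/2)^1.9843 ≈ 70.26 mg.
lovadone: 292 × (1/2)^(50.6/11) = 292 × (1/2)^4.6 ≈ 12.041 mg.
Total = 70.26 + 12.041 ≈ 82.3 mg.

82.3 mg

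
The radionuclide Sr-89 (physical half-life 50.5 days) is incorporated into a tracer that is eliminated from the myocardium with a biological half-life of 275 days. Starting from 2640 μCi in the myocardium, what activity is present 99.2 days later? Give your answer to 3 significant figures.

1/t_eff = 1/t_phys + 1/t_biol = 1/50.5 + 1/275 = 0.023438 per day.
t_eff = 50.5 × 275 / (50.5 + 275) ≈ 42.665 days.
Remaining = 2640 × (1/2)^(99.2/42.665) = 2640 × (1/2)^2.3251 ≈ 526.85 μCi.

527 μCi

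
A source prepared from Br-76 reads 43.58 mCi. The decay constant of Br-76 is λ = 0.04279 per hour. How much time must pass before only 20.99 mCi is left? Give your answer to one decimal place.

17.1 hours

t½ = ln 2 / λ = 0.69315 / 0.04279 ≈ 16.199 hours.
Fraction remaining = 20.99/43.58 ≈ 0.48164.
n = log₂(43.58/20.99) = ln(2.0762)/ln 2 ≈ 1.054 half-lives.
t = n × t½ = 1.054 × 16.199 ≈ 17.073 hours.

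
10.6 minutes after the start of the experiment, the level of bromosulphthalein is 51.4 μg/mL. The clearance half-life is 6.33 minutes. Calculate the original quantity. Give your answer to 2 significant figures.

Number of half-lives elapsed: n = 10.6/6.33 ≈ 1.6746.
A₀ = A × 2^n = 51.4 × 2^1.6746 = 51.4 × 3.1922 ≈ 164.08 μg/mL.

160 μg/mL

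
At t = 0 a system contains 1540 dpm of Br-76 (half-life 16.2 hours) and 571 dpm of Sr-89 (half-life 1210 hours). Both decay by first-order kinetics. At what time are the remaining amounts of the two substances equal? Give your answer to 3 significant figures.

23.5 hours

Set 1540·(1/2)^(t/16.2) = 571·(1/2)^(t/1210).
Taking log₂: log₂(1540/571) = t·(1/16.2 − 1/1210).
log₂(2.697) = 1.4314; 1/16.2 − 1/1210 = 0.060902.
t = 1.4314 / 0.060902 ≈ 23.503 hours.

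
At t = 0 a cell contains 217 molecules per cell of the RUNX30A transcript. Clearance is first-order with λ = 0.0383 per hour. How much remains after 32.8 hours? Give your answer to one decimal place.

61.8 molecules per cell

t½ = ln 2 / λ = 0.69315 / 0.0383 ≈ 18.098 hours.
Number of half-lives: n = 32.8/18.098 ≈ 1.8124.
Remaining = 217 × (1/2)^1.8124 = 217 × 0.28472 ≈ 61.785 molecules per cell.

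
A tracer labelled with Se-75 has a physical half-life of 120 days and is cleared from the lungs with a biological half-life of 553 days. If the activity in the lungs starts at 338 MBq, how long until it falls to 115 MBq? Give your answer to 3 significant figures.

153 days

1/t_eff = 1/t_phys + 1/t_biol = 1/120 + 1/553 = 0.010142 per day.
t_eff = 120 × 553 / (120 + 553) ≈ 98.603 days.
n = log₂(338/115) ≈ 1.5554; t = 1.5554 × 98.603 ≈ 153.37 days.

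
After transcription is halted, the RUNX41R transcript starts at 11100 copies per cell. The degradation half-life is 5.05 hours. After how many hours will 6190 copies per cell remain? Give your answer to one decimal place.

Fraction remaining = 6190/11100 ≈ 0.55766.
n = log₂(11100/6190) = ln(1.7932)/ln 2 ≈ 0.84255 half-lives.
t = n × t½ = 0.84255 × 5.05 ≈ 4.2549 hours.

4.3 hours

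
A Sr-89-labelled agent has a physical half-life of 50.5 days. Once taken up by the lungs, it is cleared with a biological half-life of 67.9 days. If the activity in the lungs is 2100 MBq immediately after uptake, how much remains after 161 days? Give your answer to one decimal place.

44.5 MBq

1/t_eff = 1/t_phys + 1/t_biol = 1/50.5 + 1/67.9 = 0.03453 per day.
t_eff = 50.5 × 67.9 / (50.5 + 67.9) ≈ 28.961 days.
Remaining = 2100 × (1/2)^(161/28.961) = 2100 × (1/2)^5.5593 ≈ 44.537 MBq.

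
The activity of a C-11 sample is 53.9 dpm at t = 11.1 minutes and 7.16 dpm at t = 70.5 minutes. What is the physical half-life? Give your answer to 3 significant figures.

Over Δt = 70.5 − 11.1 = 59.4 minutes, the level fell by a factor of 53.9/7.16 ≈ 7.5279.
n = log₂(7.5279) ≈ 2.9123 half-lives, so t½ = 59.4/2.9123 ≈ 20.397 minutes.

20.4 minutes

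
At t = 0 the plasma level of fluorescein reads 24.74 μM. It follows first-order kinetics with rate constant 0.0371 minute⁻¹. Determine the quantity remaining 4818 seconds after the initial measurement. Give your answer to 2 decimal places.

1.26 μM

t½ = ln 2 / λ = 0.69315 / 0.0371 ≈ 18.683 minutes.
Convert the elapsed time: 4818 seconds = 80.3 minutes.
Number of half-lives: n = 80.3/18.683 ≈ 4.298.
Remaining = 24.74 × (1/2)^4.298 = 24.74 × 0.050837 ≈ 1.2577 μM.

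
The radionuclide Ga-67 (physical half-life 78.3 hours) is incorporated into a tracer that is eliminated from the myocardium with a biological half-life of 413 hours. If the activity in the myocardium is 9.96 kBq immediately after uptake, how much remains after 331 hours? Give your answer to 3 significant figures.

1/t_eff = 1/t_phys + 1/t_biol = 1/78.3 + 1/413 = 0.015193 per hour.
t_eff = 78.3 × 413 / (78.3 + 413) ≈ 65.821 hours.
Remaining = 9.96 × (1/2)^(331/65.821) = 9.96 × (1/2)^5.0288 ≈ 0.3051 kBq.

0.305 kBq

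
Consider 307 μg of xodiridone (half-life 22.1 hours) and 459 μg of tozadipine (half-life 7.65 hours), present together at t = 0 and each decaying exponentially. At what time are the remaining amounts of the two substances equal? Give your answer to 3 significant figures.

Set 307·(1/2)^(t/22.1) = 459·(1/2)^(t/7.65).
Taking log₂: log₂(307/459) = t·(1/22.1 − 1/7.65).
log₂(0.66885) = -0.58026; 1/22.1 − 1/7.65 = -0.08547.
t = -0.58026 / -0.08547 ≈ 6.789 hours.

6.79 hours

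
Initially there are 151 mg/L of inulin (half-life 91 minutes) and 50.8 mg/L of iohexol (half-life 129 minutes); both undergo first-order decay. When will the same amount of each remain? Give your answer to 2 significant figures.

Set 151·(1/2)^(t/91) = 50.8·(1/2)^(t/129).
Taking log₂: log₂(151/50.8) = t·(1/91 − 1/129).
log₂(2.9724) = 1.5716; 1/91 − 1/129 = 0.0032371.
t = 1.5716 / 0.0032371 ≈ 485.52 minutes.

490 minutes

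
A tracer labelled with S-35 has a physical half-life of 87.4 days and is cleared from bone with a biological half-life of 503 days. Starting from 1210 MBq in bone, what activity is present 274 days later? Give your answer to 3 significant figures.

94.4 MBq

1/t_eff = 1/t_phys + 1/t_biol = 1/87.4 + 1/503 = 0.01343 per day.
t_eff = 87.4 × 503 / (87.4 + 503) ≈ 74.462 days.
Remaining = 1210 × (1/2)^(274/74.462) = 1210 × (1/2)^3.6797 ≈ 94.422 MBq.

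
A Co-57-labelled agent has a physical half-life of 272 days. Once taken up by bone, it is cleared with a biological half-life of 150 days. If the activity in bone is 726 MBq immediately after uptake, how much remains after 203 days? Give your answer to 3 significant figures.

169 MBq

1/t_eff = 1/t_phys + 1/t_biol = 1/272 + 1/150 = 0.010343 per day.
t_eff = 272 × 150 / (272 + 150) ≈ 96.682 days.
Remaining = 726 × (1/2)^(203/96.682) = 726 × (1/2)^2.0997 ≈ 169.39 MBq.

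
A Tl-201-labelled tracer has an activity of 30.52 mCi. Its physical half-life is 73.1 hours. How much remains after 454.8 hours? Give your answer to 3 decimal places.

0.409 mCi

Number of half-lives: n = 454.8/73.1 ≈ 6.2216.
Remaining = 30.52 × (1/2)^6.2216 = 30.52 × 0.0134 ≈ 0.40897 mCi.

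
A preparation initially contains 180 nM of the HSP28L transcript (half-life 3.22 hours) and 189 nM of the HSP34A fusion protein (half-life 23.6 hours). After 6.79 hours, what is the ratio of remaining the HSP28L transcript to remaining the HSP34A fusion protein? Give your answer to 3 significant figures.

HSP28L transcript: 180 × (1/2)^(6.79/3.22) = 180 × (1/2)^2.1087 ≈ 41.734 nM.
HSP34A fusion protein: 189 × (1/2)^(6.79/23.6) = 189 × (1/2)^0.28771 ≈ 154.83 nM.
Ratio ≈ 41.734 / 154.83 ≈ 0.26955.

0.270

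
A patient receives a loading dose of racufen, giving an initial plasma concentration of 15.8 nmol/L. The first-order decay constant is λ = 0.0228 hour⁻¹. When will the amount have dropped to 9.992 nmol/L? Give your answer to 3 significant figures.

20.1 hours

t½ = ln 2 / λ = 0.69315 / 0.0228 ≈ 30.401 hours.
Fraction remaining = 9.992/15.8 ≈ 0.63241.
n = log₂(15.8/9.992) = ln(1.5813)/ln 2 ≈ 0.66108 half-lives.
t = n × t½ = 0.66108 × 30.401 ≈ 20.098 hours.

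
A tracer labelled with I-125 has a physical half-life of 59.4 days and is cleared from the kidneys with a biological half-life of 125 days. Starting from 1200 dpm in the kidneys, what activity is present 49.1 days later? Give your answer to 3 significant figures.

1/t_eff = 1/t_phys + 1/t_biol = 1/59.4 + 1/125 = 0.024835 per day.
t_eff = 59.4 × 125 / (59.4 + 125) ≈ 40.266 days.
Remaining = 1200 × (1/2)^(49.1/40.266) = 1200 × (1/2)^1.2194 ≈ 515.35 dpm.

515 dpm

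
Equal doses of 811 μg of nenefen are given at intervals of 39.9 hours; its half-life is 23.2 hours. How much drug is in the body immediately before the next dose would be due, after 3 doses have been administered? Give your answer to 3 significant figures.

The 3 doses were given 119.7, 79.8, 39.9 hours ago.
Total = 811·(1/2)^(119.7/23.2) + 811·(1/2)^(79.8/23.2) + 811·(1/2)^(39.9/23.2)
      = 22.691 + 74.745 + 246.21 ≈ 343.64 μg.

344 μg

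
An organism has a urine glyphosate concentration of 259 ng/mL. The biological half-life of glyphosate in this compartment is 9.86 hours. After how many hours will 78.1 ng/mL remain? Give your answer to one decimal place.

Fraction remaining = 78.1/259 ≈ 0.30154.
n = log₂(259/78.1) = ln(3.3163)/ln 2 ≈ 1.7296 half-lives.
t = n × t½ = 1.7296 × 9.86 ≈ 17.053 hours.

17.1 hours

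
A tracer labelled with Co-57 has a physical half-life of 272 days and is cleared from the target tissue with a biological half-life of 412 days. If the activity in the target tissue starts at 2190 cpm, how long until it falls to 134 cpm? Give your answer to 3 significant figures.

660 days

1/t_eff = 1/t_phys + 1/t_biol = 1/272 + 1/412 = 0.0061037 per day.
t_eff = 272 × 412 / (272 + 412) ≈ 163.84 days.
n = log₂(2190/134) ≈ 4.0306; t = 4.0306 × 163.84 ≈ 660.36 days.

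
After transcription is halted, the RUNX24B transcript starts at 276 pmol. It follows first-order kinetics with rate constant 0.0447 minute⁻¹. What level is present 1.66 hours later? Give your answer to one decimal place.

3.2 pmol

t½ = ln 2 / k = 0.69315 / 0.0447 ≈ 15.507 minutes.
Convert the elapsed time: 1.66 hours = 99.6 minutes.
Number of half-lives: n = 99.6/15.507 ≈ 6.4231.
Remaining = 276 × (1/2)^6.4231 = 276 × 0.011654 ≈ 3.2165 pmol.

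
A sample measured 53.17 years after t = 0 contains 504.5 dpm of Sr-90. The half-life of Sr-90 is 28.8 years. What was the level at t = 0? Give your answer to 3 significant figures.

Number of half-lives elapsed: n = 53.17/28.8 ≈ 1.8462.
A₀ = A × 2^n = 504.5 × 2^1.8462 = 504.5 × 3.5955 ≈ 1813.9 dpm.

1810 dpm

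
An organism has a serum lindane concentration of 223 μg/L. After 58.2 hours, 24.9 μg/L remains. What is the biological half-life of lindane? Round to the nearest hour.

18 hours

A/A₀ = 24.9/223 ≈ 0.11166.
n = log₂(8.9558) ≈ 3.1628 half-lives elapsed in 58.2 hours.
t½ = 58.2/3.1628 ≈ 18.401 hours.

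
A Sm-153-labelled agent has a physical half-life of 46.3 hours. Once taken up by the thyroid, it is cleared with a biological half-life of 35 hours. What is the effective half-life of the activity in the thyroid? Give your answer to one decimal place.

19.9 hours

1/t_eff = 1/t_phys + 1/t_biol = 1/46.3 + 1/35 = 0.05017 per hour.
t_eff = 46.3 × 35 / (46.3 + 35) ≈ 19.932 hours.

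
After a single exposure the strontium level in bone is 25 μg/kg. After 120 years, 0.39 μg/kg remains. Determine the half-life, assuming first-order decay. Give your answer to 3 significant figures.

A/A₀ = 0.39/25 ≈ 0.0156.
n = log₂(64.103) ≈ 6.0023 half-lives elapsed in 120 years.
t½ = 120/6.0023 ≈ 19.992 years.

20.0 years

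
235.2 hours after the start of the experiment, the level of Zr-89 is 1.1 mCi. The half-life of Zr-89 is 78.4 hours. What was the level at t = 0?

Number of half-lives elapsed: n = 235.2/78.4 ≈ 3.
A₀ = A × 2^n = 1.1 × 2^3 = 1.1 × 8 ≈ 8.8 mCi.

8.8 mCi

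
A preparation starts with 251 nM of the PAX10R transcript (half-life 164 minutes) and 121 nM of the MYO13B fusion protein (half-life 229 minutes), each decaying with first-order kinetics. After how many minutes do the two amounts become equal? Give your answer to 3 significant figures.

608 minutes

Set 251·(1/2)^(t/164) = 121·(1/2)^(t/229).
Taking log₂: log₂(251/121) = t·(1/164 − 1/229).
log₂(2.0744) = 1.0527; 1/164 − 1/229 = 0.0017307.
t = 1.0527 / 0.0017307 ≈ 608.22 minutes.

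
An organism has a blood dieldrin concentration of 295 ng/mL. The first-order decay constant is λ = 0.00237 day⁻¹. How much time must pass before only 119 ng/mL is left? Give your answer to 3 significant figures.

t½ = ln 2 / λ = 0.69315 / 0.00237 ≈ 292.47 days.
Fraction remaining = 119/295 ≈ 0.40339.
n = log₂(295/119) = ln(2.479)/ln 2 ≈ 1.3098 half-lives.
t = n × t½ = 1.3098 × 292.47 ≈ 383.06 days.

383 days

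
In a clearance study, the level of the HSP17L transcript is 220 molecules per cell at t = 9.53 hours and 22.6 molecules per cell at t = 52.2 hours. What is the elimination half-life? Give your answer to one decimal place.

Over Δt = 52.2 − 9.53 = 42.67 hours, the level fell by a factor of 220/22.6 ≈ 9.7345.
n = log₂(9.7345) ≈ 3.2831 half-lives, so t½ = 42.67/3.2831 ≈ 12.997 hours.

13.0 hours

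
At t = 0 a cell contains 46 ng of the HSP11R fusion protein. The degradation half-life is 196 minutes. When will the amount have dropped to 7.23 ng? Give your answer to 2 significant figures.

520 minutes

Fraction remaining = 7.23/46 ≈ 0.15717.
n = log₂(46/7.23) = ln(6.3624)/ln 2 ≈ 2.6696 half-lives.
t = n × t½ = 2.6696 × 196 ≈ 523.23 minutes.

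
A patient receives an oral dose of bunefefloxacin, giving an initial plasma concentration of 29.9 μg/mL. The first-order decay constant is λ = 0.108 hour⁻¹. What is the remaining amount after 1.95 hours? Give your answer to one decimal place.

24.2 μg/mL

t½ = ln 2 / λ = 0.69315 / 0.108 ≈ 6.418 hours.
Number of half-lives: n = 1.95/6.418 ≈ 0.30383.
Remaining = 29.9 × (1/2)^0.30383 = 29.9 × 0.8101 ≈ 24.222 μg/mL.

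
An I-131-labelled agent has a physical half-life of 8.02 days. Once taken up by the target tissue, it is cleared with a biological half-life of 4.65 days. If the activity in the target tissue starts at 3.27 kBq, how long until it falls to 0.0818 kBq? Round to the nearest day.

1/t_eff = 1/t_phys + 1/t_biol = 1/8.02 + 1/4.65 = 0.33974 per day.
t_eff = 8.02 × 4.65 / (8.02 + 4.65) ≈ 2.9434 days.
n = log₂(3.27/0.0818) ≈ 5.321; t = 5.321 × 2.9434 ≈ 15.662 days.

16 days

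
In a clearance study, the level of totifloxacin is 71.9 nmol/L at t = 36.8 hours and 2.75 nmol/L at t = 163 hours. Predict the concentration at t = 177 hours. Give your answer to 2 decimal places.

1.91 nmol/L

Over Δt = 163 − 36.8 = 126.2 hours, the level fell by a factor of 71.9/2.75 ≈ 26.145.
n = log₂(26.145) ≈ 4.7085 half-lives, so t½ = 126.2/4.7085 ≈ 26.803 hours.
From t = 163 to t = 177: 2.75 × (1/2)^((177−163)/26.803) ≈ 1.9147 nmol/L.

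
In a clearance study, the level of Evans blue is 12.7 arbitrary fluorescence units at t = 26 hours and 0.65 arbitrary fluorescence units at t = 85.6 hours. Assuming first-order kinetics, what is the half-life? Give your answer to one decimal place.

Over Δt = 85.6 − 26 = 59.6 hours, the level fell by a factor of 12.7/0.65 ≈ 19.538.
n = log₂(19.538) ≈ 4.2882 half-lives, so t½ = 59.6/4.2882 ≈ 13.898 hours.

13.9 hours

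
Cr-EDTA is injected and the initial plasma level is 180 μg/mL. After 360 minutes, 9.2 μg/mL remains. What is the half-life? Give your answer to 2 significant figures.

84 minutes

A/A₀ = 9.2/180 ≈ 0.051111.
n = log₂(19.565) ≈ 4.2902 half-lives elapsed in 360 minutes.
t½ = 360/4.2902 ≈ 83.912 minutes.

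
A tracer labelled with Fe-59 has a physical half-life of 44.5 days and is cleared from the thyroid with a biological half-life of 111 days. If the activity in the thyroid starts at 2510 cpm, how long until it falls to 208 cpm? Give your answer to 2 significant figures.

110 days

1/t_eff = 1/t_phys + 1/t_biol = 1/44.5 + 1/111 = 0.031481 per day.
t_eff = 44.5 × 111 / (44.5 + 111) ≈ 31.765 days.
n = log₂(2510/208) ≈ 3.593; t = 3.593 × 31.765 ≈ 114.13 days.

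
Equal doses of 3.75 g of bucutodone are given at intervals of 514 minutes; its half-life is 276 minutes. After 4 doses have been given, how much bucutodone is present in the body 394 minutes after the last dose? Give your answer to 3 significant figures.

1.91 g

The 4 doses were given 1936, 1422, 908, 394 minutes ago.
Total = 3.75·(1/2)^(1936/276) + 3.75·(1/2)^(1422/276) + 3.75·(1/2)^(908/276) + 3.75·(1/2)^(394/276)
      = 0.029004 + 0.10546 + 0.38343 + 1.3941 ≈ 1.912 g.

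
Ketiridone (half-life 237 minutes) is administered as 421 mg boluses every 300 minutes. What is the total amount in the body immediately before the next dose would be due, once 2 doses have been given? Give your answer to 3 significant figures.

The 2 doses were given 600, 300 minutes ago.
Total = 421·(1/2)^(600/237) + 421·(1/2)^(300/237)
      = 72.808 + 175.08 ≈ 247.89 mg.

248 mg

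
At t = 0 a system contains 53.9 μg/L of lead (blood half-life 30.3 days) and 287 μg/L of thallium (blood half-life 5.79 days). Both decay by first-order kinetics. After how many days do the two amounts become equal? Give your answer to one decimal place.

Set 53.9·(1/2)^(t/30.3) = 287·(1/2)^(t/5.79).
Taking log₂: log₂(53.9/287) = t·(1/30.3 − 1/5.79).
log₂(0.1878) = -2.4127; 1/30.3 − 1/5.79 = -0.13971.
t = -2.4127 / -0.13971 ≈ 17.27 days.

17.3 days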